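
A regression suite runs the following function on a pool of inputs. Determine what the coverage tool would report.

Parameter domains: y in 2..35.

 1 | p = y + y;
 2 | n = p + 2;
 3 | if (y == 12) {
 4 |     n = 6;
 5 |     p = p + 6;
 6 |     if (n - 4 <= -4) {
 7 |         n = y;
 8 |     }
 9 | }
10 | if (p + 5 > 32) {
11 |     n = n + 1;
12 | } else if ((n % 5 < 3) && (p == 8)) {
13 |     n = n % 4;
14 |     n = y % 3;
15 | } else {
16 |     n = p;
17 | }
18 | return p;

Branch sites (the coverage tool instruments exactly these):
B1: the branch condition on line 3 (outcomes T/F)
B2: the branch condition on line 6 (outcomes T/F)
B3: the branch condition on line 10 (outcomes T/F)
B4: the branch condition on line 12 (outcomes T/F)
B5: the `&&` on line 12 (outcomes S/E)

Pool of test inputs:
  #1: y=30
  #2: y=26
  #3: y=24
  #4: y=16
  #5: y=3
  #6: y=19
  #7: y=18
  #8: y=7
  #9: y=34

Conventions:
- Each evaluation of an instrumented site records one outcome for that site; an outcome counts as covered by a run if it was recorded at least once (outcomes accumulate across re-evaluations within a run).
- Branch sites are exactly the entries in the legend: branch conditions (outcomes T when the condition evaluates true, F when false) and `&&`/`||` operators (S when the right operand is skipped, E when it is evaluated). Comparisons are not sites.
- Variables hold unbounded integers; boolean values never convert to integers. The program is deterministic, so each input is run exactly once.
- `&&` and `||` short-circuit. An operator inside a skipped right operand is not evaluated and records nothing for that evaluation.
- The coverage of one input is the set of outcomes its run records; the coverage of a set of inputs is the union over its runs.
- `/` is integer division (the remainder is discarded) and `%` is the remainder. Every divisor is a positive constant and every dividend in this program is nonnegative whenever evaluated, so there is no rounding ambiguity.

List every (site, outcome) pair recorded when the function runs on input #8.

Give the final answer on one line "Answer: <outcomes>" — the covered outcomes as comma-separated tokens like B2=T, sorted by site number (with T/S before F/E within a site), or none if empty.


Tracing the run of input #8 (y=7):
  B1->F, B3->F, B5->E, B4->F
deduplicating events, the covered set is: B1=F, B3=F, B4=F, B5=E
Answer: B1=F, B3=F, B4=F, B5=E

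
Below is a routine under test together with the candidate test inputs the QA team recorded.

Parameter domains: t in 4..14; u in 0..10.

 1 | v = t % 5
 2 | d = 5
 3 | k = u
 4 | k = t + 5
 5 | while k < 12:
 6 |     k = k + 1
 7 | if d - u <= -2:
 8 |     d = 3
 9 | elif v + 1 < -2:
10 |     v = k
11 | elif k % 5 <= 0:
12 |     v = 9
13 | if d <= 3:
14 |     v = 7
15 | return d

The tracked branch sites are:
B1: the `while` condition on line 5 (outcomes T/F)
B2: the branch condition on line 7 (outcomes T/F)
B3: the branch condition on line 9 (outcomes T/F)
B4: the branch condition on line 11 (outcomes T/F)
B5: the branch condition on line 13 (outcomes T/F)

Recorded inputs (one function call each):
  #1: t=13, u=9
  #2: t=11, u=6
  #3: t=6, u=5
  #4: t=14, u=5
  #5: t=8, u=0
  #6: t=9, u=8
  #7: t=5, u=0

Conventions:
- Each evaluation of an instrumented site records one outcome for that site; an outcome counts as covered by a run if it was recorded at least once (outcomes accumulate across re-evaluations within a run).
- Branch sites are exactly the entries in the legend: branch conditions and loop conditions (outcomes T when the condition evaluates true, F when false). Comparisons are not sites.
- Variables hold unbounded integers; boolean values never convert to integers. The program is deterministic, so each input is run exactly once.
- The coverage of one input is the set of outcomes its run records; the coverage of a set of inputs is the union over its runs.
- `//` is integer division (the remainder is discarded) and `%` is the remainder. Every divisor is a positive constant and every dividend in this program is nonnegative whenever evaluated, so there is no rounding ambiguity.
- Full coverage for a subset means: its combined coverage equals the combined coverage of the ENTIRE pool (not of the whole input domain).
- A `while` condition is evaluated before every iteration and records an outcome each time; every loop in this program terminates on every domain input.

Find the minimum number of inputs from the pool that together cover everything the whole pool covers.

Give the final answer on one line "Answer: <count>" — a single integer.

#1 (t=13, u=9) -> B1->F, B2->T, B5->T; covered: B1=F, B2=T, B5=T
#2 (t=11, u=6) -> B1->F, B2->F, B3->F, B4->F, B5->F; covered: B1=F, B2=F, B3=F, B4=F, B5=F
#3 (t=6, u=5) -> B1->T, B1->F, B2->F, B3->F, B4->F, B5->F; covered: B1=T, B1=F, B2=F, B3=F, B4=F, B5=F
#4 (t=14, u=5) -> B1->F, B2->F, B3->F, B4->F, B5->F; covered: B1=F, B2=F, B3=F, B4=F, B5=F
#5 (t=8, u=0) -> B1->F, B2->F, B3->F, B4->F, B5->F; covered: B1=F, B2=F, B3=F, B4=F, B5=F
#6 (t=9, u=8) -> B1->F, B2->T, B5->T; covered: B1=F, B2=T, B5=T
#7 (t=5, u=0) -> B1->T, B1->T, B1->F, B2->F, B3->F, B4->F, B5->F; covered: B1=T, B1=F, B2=F, B3=F, B4=F, B5=F
the full pool covers 8 outcomes: B1=T, B1=F, B2=T, B2=F, B3=F, B4=F, B5=T, B5=F
no size-1 subset reaches all 8 outcomes (best union: 6/8)
at size 2, {1, 3} reaches all 8 outcomes; every lexicographically earlier size-2 subset fails

Answer: 2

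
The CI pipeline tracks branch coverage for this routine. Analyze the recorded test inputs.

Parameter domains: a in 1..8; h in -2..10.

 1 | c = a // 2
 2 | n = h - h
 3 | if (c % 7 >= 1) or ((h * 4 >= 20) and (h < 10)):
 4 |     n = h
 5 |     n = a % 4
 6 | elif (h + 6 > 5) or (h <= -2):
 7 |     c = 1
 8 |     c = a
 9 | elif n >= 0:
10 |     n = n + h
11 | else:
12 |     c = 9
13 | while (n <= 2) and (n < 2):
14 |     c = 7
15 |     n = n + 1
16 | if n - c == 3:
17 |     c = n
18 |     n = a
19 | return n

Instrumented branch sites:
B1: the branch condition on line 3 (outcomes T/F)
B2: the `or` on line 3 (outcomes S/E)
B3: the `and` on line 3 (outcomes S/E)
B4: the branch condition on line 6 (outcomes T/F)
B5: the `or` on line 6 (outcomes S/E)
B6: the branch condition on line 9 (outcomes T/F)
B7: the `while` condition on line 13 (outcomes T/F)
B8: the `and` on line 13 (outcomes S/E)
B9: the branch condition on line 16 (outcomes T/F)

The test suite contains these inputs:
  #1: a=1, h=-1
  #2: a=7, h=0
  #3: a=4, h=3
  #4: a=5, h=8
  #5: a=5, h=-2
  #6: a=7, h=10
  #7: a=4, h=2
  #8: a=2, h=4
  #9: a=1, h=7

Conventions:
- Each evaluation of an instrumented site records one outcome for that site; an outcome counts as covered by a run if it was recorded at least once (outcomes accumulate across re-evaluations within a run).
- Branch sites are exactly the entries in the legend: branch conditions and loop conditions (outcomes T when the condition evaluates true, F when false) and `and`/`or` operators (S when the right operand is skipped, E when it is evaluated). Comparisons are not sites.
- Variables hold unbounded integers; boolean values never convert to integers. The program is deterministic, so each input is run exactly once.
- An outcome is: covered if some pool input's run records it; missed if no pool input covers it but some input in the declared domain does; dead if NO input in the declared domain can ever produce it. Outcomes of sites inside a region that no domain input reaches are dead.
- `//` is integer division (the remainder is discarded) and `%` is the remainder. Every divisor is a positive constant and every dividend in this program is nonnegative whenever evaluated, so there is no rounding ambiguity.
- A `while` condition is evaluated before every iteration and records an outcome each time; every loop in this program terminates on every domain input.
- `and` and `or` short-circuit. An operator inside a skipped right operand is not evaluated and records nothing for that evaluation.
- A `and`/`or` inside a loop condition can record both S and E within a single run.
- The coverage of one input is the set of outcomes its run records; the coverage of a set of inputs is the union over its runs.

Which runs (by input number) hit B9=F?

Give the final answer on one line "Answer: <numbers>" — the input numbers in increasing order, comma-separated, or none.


input #1 (a=1, h=-1): records B9=F
input #2 (a=7, h=0): records B9=F
input #3 (a=4, h=3): records B9=F
input #4 (a=5, h=8): records B9=F
input #5 (a=5, h=-2): records B9=F
input #6 (a=7, h=10): records B9=F
input #7 (a=4, h=2): records B9=F
input #8 (a=2, h=4): records B9=F
input #9 (a=1, h=7): records B9=F
Answer: 1, 2, 3, 4, 5, 6, 7, 8, 9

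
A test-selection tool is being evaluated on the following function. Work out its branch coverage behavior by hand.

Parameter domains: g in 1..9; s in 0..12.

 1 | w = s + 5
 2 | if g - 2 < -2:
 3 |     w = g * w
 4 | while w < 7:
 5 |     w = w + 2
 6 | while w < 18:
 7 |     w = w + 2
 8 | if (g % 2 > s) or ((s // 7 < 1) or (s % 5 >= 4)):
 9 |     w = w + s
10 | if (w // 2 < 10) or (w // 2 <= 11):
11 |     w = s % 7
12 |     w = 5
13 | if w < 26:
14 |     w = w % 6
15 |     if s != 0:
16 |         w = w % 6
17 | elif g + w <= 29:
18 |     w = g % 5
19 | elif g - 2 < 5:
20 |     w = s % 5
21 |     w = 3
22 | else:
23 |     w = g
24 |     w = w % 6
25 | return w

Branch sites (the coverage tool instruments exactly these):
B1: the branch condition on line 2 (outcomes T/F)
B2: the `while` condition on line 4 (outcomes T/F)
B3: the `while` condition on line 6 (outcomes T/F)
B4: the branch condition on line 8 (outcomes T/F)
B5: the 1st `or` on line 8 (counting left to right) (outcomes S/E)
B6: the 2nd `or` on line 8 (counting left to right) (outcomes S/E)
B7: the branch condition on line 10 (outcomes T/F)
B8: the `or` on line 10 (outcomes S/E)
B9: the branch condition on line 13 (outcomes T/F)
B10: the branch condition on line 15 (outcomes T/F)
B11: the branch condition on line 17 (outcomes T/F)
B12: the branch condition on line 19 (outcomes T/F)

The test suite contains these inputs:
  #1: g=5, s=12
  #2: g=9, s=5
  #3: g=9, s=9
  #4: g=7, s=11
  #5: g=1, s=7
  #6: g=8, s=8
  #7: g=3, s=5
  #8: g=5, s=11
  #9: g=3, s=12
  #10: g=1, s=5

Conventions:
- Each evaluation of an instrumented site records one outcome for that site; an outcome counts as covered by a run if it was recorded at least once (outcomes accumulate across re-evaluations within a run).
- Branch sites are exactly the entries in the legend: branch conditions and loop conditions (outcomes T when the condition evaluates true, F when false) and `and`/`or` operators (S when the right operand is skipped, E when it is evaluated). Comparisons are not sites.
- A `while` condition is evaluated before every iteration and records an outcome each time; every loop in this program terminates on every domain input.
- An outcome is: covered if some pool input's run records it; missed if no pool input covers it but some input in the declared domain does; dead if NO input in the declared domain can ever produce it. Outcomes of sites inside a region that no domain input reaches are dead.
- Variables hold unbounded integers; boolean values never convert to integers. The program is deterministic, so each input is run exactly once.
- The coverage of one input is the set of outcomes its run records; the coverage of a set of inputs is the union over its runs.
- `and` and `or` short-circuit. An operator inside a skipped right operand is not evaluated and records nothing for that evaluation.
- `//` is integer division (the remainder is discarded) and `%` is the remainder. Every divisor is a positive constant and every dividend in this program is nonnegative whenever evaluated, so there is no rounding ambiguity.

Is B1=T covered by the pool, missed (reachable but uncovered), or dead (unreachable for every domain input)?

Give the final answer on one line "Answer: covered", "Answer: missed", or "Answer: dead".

no pool input records B1=T
checking all 117 inputs in the declared domain: B1=T is never recorded -> dead

Answer: dead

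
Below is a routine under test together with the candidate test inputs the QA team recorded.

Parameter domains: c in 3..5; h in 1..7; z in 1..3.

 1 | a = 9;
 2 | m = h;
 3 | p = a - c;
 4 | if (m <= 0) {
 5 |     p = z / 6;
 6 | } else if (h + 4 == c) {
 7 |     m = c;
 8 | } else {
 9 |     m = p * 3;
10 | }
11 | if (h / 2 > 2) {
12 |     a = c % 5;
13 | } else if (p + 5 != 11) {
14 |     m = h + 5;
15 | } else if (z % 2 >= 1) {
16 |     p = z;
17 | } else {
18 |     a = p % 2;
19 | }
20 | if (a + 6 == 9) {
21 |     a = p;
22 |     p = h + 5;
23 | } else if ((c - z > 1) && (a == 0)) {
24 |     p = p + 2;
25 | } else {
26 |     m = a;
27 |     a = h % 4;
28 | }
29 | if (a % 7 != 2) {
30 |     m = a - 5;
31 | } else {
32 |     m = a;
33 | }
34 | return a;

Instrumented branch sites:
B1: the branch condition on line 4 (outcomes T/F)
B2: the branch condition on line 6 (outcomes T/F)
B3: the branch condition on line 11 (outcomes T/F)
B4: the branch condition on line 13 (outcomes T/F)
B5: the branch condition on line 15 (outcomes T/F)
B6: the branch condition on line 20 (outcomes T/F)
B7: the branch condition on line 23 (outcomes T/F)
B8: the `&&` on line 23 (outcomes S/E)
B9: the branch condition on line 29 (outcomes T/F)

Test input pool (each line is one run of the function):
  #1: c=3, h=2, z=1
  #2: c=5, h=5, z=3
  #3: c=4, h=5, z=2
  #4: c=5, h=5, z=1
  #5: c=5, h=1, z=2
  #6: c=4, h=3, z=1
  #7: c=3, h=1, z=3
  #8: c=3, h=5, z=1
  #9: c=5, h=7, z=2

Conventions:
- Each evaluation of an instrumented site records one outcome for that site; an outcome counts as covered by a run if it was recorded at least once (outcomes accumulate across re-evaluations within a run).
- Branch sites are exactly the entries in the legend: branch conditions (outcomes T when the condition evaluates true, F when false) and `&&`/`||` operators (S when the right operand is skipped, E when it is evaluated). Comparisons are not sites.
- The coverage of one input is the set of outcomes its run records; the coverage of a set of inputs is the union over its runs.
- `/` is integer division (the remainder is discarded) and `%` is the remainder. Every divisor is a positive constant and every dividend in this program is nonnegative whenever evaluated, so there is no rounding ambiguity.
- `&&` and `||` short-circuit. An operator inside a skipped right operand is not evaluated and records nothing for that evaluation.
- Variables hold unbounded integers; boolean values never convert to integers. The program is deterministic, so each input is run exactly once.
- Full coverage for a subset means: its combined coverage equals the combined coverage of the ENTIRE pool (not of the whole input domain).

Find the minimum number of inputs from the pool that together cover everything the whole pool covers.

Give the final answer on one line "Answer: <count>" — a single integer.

run #1 (c=3, h=2, z=1) runs B1->F, B2->F, B3->F, B4->F, B5->T, B6->F, B8->E, B7->F, B9->F; records B1=F, B2=F, B3=F, B4=F, B5=T, B6=F, B7=F, B8=E, B9=F
run #2 (c=5, h=5, z=3) runs B1->F, B2->F, B3->F, B4->T, B6->F, B8->E, B7->F, B9->T; records B1=F, B2=F, B3=F, B4=T, B6=F, B7=F, B8=E, B9=T
run #3 (c=4, h=5, z=2) runs B1->F, B2->F, B3->F, B4->T, B6->F, B8->E, B7->F, B9->T; records B1=F, B2=F, B3=F, B4=T, B6=F, B7=F, B8=E, B9=T
run #4 (c=5, h=5, z=1) runs B1->F, B2->F, B3->F, B4->T, B6->F, B8->E, B7->F, B9->T; records B1=F, B2=F, B3=F, B4=T, B6=F, B7=F, B8=E, B9=T
run #5 (c=5, h=1, z=2) runs B1->F, B2->T, B3->F, B4->T, B6->F, B8->E, B7->F, B9->T; records B1=F, B2=T, B3=F, B4=T, B6=F, B7=F, B8=E, B9=T
run #6 (c=4, h=3, z=1) runs B1->F, B2->F, B3->F, B4->T, B6->F, B8->E, B7->F, B9->T; records B1=F, B2=F, B3=F, B4=T, B6=F, B7=F, B8=E, B9=T
run #7 (c=3, h=1, z=3) runs B1->F, B2->F, B3->F, B4->F, B5->T, B6->F, B8->S, B7->F, B9->T; records B1=F, B2=F, B3=F, B4=F, B5=T, B6=F, B7=F, B8=S, B9=T
run #8 (c=3, h=5, z=1) runs B1->F, B2->F, B3->F, B4->F, B5->T, B6->F, B8->E, B7->F, B9->T; records B1=F, B2=F, B3=F, B4=F, B5=T, B6=F, B7=F, B8=E, B9=T
run #9 (c=5, h=7, z=2) runs B1->F, B2->F, B3->T, B6->F, B8->E, B7->T, B9->T; records B1=F, B2=F, B3=T, B6=F, B7=T, B8=E, B9=T
pool-wide coverage (15 outcomes): B1=F, B2=T, B2=F, B3=T, B3=F, B4=T, B4=F, B5=T, B6=F, B7=T, B7=F, B8=S, B8=E, B9=T, B9=F
checked all size-1 subsets: none covers 15 outcomes (max 9/15)
checked all size-2 subsets: none covers 15 outcomes (max 12/15)
checked all size-3 subsets: none covers 15 outcomes (max 14/15)
size 4: inputs {1, 5, 7, 9} cover all 15 outcomes, and no lexicographically smaller subset of this size does

Answer: 4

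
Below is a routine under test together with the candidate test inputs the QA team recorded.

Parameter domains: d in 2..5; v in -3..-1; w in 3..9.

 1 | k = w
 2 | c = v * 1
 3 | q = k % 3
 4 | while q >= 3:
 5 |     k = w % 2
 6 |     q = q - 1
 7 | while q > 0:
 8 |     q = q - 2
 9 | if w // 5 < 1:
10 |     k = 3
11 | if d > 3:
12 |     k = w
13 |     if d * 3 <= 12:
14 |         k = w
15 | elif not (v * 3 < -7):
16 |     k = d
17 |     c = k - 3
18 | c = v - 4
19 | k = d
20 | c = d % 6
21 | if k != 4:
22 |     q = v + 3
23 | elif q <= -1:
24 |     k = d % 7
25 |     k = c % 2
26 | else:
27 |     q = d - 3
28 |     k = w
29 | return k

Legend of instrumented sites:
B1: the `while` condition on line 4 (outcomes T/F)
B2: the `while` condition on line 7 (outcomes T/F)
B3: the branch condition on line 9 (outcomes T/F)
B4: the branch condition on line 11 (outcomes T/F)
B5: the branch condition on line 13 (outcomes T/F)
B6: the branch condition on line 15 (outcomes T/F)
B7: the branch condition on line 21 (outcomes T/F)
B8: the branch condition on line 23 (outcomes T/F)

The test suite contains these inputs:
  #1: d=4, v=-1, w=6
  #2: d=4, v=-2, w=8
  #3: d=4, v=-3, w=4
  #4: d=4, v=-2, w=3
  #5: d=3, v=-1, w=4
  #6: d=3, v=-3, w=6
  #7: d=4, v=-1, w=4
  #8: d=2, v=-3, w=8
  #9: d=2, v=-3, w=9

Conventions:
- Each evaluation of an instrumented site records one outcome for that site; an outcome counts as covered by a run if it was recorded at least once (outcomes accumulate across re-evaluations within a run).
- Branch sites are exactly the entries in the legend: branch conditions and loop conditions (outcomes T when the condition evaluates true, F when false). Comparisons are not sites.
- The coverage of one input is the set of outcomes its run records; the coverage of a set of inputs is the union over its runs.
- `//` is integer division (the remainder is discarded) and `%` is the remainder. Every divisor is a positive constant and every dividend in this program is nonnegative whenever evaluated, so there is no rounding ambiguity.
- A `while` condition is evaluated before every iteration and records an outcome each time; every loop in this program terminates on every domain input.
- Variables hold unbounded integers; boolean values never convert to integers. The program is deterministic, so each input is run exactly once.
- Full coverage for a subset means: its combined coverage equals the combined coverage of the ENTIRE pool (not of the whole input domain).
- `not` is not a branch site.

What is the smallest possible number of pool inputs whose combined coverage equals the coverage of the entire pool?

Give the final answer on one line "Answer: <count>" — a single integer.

#1 (d=4, v=-1, w=6) -> covered: B1=F, B2=F, B3=F, B4=T, B5=T, B7=F, B8=F
#2 (d=4, v=-2, w=8) -> covered: B1=F, B2=T, B2=F, B3=F, B4=T, B5=T, B7=F, B8=F
#3 (d=4, v=-3, w=4) -> covered: B1=F, B2=T, B2=F, B3=T, B4=T, B5=T, B7=F, B8=T
#4 (d=4, v=-2, w=3) -> covered: B1=F, B2=F, B3=T, B4=T, B5=T, B7=F, B8=F
#5 (d=3, v=-1, w=4) -> covered: B1=F, B2=T, B2=F, B3=T, B4=F, B6=T, B7=T
#6 (d=3, v=-3, w=6) -> covered: B1=F, B2=F, B3=F, B4=F, B6=F, B7=T
#7 (d=4, v=-1, w=4) -> covered: B1=F, B2=T, B2=F, B3=T, B4=T, B5=T, B7=F, B8=T
#8 (d=2, v=-3, w=8) -> covered: B1=F, B2=T, B2=F, B3=F, B4=F, B6=F, B7=T
#9 (d=2, v=-3, w=9) -> covered: B1=F, B2=F, B3=F, B4=F, B6=F, B7=T
the full pool covers 14 outcomes: B1=F, B2=T, B2=F, B3=T, B3=F, B4=T, B4=F, B5=T, B6=T, B6=F, B7=T, B7=F, B8=T, B8=F
checked all size-1 subsets: none covers 14 outcomes (max 8/14)
checked all size-2 subsets: none covers 14 outcomes (max 12/14)
checked all size-3 subsets: none covers 14 outcomes (max 13/14)
size 4: inputs {1, 3, 5, 6} cover all 14 outcomes, and no lexicographically smaller subset of this size does

Answer: 4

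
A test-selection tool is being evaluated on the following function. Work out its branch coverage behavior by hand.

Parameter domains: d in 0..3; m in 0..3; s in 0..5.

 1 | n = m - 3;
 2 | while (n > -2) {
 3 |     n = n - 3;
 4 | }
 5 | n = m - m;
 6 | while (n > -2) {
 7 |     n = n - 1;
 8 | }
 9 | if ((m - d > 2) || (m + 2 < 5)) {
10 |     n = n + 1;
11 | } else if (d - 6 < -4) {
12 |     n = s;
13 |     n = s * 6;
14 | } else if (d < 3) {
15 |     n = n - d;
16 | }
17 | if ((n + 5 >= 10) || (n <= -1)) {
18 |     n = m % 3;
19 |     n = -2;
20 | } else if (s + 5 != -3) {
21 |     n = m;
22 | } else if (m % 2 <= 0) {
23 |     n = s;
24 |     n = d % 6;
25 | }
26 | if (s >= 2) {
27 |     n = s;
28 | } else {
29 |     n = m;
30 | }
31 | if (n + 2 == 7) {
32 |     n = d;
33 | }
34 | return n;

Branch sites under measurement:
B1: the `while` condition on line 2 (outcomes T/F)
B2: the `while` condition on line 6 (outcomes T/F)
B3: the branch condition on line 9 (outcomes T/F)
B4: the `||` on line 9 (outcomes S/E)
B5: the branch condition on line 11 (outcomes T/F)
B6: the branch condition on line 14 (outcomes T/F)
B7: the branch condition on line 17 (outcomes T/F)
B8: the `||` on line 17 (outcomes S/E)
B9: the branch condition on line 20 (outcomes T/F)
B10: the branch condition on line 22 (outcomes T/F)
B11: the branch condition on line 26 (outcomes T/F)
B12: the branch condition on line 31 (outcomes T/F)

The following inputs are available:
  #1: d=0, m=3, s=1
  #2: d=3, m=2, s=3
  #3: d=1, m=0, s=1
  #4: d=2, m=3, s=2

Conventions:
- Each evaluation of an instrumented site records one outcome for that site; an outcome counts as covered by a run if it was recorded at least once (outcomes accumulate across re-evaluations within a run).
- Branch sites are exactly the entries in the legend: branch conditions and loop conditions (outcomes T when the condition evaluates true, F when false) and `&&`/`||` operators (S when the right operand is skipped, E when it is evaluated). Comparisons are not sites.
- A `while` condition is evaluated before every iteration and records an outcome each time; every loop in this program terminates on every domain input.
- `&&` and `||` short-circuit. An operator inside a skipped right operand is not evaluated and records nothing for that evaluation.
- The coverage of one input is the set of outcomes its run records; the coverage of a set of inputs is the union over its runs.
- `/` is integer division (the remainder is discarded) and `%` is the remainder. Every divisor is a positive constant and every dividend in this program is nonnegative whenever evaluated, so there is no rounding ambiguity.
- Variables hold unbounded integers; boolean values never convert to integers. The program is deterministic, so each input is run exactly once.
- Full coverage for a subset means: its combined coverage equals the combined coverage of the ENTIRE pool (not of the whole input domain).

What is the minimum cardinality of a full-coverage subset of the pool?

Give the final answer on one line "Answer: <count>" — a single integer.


#1 (d=0, m=3, s=1) -> covered: B1=T, B1=F, B2=T, B2=F, B3=T, B4=S, B7=T, B8=E, B11=F, B12=F
#2 (d=3, m=2, s=3) -> covered: B1=T, B1=F, B2=T, B2=F, B3=T, B4=E, B7=T, B8=E, B11=T, B12=F
#3 (d=1, m=0, s=1) -> covered: B1=F, B2=T, B2=F, B3=T, B4=E, B7=T, B8=E, B11=F, B12=F
#4 (d=2, m=3, s=2) -> covered: B1=T, B1=F, B2=T, B2=F, B3=F, B4=E, B5=F, B6=T, B7=T, B8=E, B11=T, B12=F
union over all inputs: B1=T, B1=F, B2=T, B2=F, B3=T, B3=F, B4=S, B4=E, B5=F, B6=T, B7=T, B8=E, B11=T, B11=F, B12=F (15 outcomes)
checked all size-1 subsets: none covers 15 outcomes (max 12/15)
the canonical winner is {1, 4}: size 2, full 15-outcome coverage, earliest index list among size-2 covers
Answer: 2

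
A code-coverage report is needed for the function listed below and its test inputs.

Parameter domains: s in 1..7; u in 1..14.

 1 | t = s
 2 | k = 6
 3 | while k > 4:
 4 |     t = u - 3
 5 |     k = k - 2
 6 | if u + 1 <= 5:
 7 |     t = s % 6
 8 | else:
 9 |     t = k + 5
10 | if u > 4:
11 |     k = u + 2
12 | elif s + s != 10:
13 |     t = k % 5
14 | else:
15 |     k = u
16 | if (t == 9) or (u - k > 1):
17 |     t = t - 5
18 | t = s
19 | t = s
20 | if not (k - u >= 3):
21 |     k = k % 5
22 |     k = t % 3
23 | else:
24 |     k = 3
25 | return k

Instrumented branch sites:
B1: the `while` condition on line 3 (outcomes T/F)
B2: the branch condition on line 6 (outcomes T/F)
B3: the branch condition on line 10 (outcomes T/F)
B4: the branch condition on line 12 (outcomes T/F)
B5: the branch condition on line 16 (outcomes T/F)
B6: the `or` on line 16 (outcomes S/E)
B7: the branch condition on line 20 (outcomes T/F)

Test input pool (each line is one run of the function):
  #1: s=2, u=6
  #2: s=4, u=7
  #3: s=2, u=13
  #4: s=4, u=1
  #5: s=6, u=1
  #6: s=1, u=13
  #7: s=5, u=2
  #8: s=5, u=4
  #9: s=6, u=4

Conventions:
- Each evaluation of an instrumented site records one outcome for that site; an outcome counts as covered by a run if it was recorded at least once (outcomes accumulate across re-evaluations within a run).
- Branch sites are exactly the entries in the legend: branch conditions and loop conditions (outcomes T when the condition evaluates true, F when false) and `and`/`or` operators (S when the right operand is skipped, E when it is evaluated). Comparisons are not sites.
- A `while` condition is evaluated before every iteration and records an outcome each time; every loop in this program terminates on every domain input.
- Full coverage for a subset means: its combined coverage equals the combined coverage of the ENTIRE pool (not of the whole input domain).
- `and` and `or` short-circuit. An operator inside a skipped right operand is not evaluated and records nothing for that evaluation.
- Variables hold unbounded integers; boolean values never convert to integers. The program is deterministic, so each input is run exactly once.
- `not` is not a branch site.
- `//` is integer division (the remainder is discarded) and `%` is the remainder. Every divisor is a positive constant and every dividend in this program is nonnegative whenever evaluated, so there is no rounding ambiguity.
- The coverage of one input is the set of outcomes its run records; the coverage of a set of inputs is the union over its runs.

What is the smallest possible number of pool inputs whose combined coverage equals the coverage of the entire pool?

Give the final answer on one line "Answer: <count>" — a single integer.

input #1, s=2, u=6: events B1->T, B1->F, B2->F, B3->T, B6->S, B5->T, B7->T; outcomes B1=T, B1=F, B2=F, B3=T, B5=T, B6=S, B7=T
input #2, s=4, u=7: events B1->T, B1->F, B2->F, B3->T, B6->S, B5->T, B7->T; outcomes B1=T, B1=F, B2=F, B3=T, B5=T, B6=S, B7=T
input #3, s=2, u=13: events B1->T, B1->F, B2->F, B3->T, B6->S, B5->T, B7->T; outcomes B1=T, B1=F, B2=F, B3=T, B5=T, B6=S, B7=T
input #4, s=4, u=1: events B1->T, B1->F, B2->T, B3->F, B4->T, B6->E, B5->F, B7->F; outcomes B1=T, B1=F, B2=T, B3=F, B4=T, B5=F, B6=E, B7=F
input #5, s=6, u=1: events B1->T, B1->F, B2->T, B3->F, B4->T, B6->E, B5->F, B7->F; outcomes B1=T, B1=F, B2=T, B3=F, B4=T, B5=F, B6=E, B7=F
input #6, s=1, u=13: events B1->T, B1->F, B2->F, B3->T, B6->S, B5->T, B7->T; outcomes B1=T, B1=F, B2=F, B3=T, B5=T, B6=S, B7=T
input #7, s=5, u=2: events B1->T, B1->F, B2->T, B3->F, B4->F, B6->E, B5->F, B7->T; outcomes B1=T, B1=F, B2=T, B3=F, B4=F, B5=F, B6=E, B7=T
input #8, s=5, u=4: events B1->T, B1->F, B2->T, B3->F, B4->F, B6->E, B5->F, B7->T; outcomes B1=T, B1=F, B2=T, B3=F, B4=F, B5=F, B6=E, B7=T
input #9, s=6, u=4: events B1->T, B1->F, B2->T, B3->F, B4->T, B6->E, B5->F, B7->T; outcomes B1=T, B1=F, B2=T, B3=F, B4=T, B5=F, B6=E, B7=T
together the pool reaches 14 outcomes: B1=T, B1=F, B2=T, B2=F, B3=T, B3=F, B4=T, B4=F, B5=T, B5=F, B6=S, B6=E, B7=T, B7=F
every size-1 subset falls short of the 14 outcomes (best: 8/14)
every size-2 subset falls short of the 14 outcomes (best: 13/14)
inputs {1, 4, 7} (size 3) cover everything; no size-3 subset with a lexicographically smaller index list covers all 14

Answer: 3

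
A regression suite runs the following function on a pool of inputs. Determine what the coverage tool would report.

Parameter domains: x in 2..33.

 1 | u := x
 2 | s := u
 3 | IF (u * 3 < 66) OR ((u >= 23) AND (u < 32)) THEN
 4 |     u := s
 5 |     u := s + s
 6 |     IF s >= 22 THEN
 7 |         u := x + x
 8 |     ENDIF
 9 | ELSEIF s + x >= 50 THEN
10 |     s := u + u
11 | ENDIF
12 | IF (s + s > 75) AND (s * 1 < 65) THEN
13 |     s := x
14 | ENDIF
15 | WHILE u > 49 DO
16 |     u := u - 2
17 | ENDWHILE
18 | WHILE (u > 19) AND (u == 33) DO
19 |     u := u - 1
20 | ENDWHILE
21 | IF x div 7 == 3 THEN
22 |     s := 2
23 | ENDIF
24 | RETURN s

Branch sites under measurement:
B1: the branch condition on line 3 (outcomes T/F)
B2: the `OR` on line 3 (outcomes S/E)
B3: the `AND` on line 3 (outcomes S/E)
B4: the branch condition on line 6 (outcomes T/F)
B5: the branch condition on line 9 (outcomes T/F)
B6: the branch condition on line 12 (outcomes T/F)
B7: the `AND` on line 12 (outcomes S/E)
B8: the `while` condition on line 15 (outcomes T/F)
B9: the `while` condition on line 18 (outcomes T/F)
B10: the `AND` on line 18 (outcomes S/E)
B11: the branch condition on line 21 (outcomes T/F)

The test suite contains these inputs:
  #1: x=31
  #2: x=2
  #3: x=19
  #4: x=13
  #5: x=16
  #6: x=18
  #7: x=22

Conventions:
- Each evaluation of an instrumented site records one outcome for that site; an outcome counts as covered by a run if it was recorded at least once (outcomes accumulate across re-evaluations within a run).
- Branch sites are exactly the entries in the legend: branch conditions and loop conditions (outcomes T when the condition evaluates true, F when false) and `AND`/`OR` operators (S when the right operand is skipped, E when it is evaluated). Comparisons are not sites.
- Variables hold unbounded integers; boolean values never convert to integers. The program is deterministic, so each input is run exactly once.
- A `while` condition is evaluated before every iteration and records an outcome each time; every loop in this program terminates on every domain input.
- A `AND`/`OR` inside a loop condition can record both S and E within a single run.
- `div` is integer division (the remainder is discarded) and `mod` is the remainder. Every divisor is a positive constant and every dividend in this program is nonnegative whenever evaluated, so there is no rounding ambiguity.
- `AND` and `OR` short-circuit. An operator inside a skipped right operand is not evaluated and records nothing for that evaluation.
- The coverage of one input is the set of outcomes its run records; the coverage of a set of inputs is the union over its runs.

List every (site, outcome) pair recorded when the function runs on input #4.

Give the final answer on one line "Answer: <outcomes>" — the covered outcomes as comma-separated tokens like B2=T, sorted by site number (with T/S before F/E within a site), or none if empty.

Tracing the run of input #4 (x=13):
  B2->S, B1->T, B4->F, B7->S, B6->F, B8->F, B10->E, B9->F, B11->F
distinct outcomes covered: B1=T, B2=S, B4=F, B6=F, B7=S, B8=F, B9=F, B10=E, B11=F

Answer: B1=T, B2=S, B4=F, B6=F, B7=S, B8=F, B9=F, B10=E, B11=F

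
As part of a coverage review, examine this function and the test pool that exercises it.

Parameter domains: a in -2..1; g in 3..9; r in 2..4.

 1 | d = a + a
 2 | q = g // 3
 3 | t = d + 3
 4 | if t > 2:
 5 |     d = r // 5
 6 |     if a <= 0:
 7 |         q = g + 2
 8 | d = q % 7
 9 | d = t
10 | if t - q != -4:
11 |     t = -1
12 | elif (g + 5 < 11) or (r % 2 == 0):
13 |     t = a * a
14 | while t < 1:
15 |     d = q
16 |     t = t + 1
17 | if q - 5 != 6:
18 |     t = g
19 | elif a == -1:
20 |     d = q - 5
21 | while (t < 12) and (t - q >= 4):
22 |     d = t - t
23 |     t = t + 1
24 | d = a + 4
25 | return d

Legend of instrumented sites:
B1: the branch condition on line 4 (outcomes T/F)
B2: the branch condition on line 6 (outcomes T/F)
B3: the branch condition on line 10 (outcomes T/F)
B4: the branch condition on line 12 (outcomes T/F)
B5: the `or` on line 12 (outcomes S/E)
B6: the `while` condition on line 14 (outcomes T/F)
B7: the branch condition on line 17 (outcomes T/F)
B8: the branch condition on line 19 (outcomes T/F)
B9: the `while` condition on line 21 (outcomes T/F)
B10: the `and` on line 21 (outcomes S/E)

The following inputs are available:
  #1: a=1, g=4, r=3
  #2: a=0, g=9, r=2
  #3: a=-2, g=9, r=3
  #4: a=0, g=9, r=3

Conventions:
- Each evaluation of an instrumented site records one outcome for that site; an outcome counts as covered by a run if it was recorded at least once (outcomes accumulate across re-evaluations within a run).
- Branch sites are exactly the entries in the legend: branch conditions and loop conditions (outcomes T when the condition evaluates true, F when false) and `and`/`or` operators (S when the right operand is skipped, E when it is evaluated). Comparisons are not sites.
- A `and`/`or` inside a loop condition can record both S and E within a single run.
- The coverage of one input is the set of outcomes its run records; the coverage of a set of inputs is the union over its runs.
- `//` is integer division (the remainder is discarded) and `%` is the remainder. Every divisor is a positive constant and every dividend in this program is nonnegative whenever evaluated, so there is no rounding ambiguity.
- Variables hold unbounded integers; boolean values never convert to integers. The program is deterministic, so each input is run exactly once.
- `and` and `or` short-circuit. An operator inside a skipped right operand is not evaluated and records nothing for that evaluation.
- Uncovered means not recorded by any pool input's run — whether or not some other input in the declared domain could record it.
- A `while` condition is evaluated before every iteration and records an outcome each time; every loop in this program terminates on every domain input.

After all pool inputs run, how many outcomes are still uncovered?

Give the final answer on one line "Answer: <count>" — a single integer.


run #1 (a=1, g=4, r=3) runs B1->T, B2->F, B3->T, B6->T, B6->T, B6->F, B7->T, B10->E, B9->F; records B1=T, B2=F, B3=T, B6=T, B6=F, B7=T, B9=F, B10=E
run #2 (a=0, g=9, r=2) runs B1->T, B2->T, B3->T, B6->T, B6->T, B6->F, B7->F, B8->F, B10->E, B9->F; records B1=T, B2=T, B3=T, B6=T, B6=F, B7=F, B8=F, B9=F, B10=E
run #3 (a=-2, g=9, r=3) runs B1->F, B3->F, B5->E, B4->F, B6->T, B6->T, B6->F, B7->T, B10->E, B9->T, B10->E, B9->T, B10->E, B9->T, ...; records B1=F, B3=F, B4=F, B5=E, B6=T, B6=F, B7=T, B9=T, B9=F, B10=S, B10=E
run #4 (a=0, g=9, r=3) runs B1->T, B2->T, B3->T, B6->T, B6->T, B6->F, B7->F, B8->F, B10->E, B9->F; records B1=T, B2=T, B3=T, B6=T, B6=F, B7=F, B8=F, B9=F, B10=E
union over the pool: B1=T, B1=F, B2=T, B2=F, B3=T, B3=F, B4=F, B5=E, B6=T, B6=F, B7=T, B7=F, B8=F, B9=T, B9=F, B10=S, B10=E
uncovered (3 of 20): B4=T, B5=S, B8=T
Answer: 3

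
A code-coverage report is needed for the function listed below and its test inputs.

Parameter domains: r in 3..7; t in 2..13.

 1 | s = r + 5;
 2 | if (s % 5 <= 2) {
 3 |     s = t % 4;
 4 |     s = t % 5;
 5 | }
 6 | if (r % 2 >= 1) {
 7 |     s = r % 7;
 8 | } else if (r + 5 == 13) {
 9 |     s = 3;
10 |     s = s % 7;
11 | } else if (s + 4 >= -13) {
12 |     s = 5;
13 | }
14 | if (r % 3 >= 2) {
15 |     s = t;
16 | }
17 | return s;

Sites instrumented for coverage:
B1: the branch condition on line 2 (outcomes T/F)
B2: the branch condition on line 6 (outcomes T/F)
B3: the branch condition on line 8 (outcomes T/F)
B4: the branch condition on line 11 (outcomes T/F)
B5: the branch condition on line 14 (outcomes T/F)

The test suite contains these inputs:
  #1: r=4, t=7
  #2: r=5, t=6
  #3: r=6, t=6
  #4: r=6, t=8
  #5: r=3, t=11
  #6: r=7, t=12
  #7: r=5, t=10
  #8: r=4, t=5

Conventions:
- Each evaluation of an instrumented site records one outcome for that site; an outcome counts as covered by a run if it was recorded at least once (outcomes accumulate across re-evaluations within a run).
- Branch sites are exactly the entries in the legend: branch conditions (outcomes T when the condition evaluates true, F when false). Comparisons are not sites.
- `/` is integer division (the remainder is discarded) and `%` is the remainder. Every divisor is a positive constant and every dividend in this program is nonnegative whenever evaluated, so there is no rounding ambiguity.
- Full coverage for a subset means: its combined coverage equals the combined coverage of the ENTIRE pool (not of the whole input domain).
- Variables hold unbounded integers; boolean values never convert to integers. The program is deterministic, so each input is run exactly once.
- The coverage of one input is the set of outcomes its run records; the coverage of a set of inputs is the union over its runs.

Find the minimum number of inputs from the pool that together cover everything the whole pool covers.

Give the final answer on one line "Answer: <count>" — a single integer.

input #1 (r=4, t=7): events B1->F, B2->F, B3->F, B4->T, B5->F; covers B1=F, B2=F, B3=F, B4=T, B5=F
input #2 (r=5, t=6): events B1->T, B2->T, B5->T; covers B1=T, B2=T, B5=T
input #3 (r=6, t=6): events B1->T, B2->F, B3->F, B4->T, B5->F; covers B1=T, B2=F, B3=F, B4=T, B5=F
input #4 (r=6, t=8): events B1->T, B2->F, B3->F, B4->T, B5->F; covers B1=T, B2=F, B3=F, B4=T, B5=F
input #5 (r=3, t=11): events B1->F, B2->T, B5->F; covers B1=F, B2=T, B5=F
input #6 (r=7, t=12): events B1->T, B2->T, B5->F; covers B1=T, B2=T, B5=F
input #7 (r=5, t=10): events B1->T, B2->T, B5->T; covers B1=T, B2=T, B5=T
input #8 (r=4, t=5): events B1->F, B2->F, B3->F, B4->T, B5->F; covers B1=F, B2=F, B3=F, B4=T, B5=F
union over all inputs: B1=T, B1=F, B2=T, B2=F, B3=F, B4=T, B5=T, B5=F (8 outcomes)
no size-1 subset reaches all 8 outcomes (best union: 5/8)
the canonical winner is {1, 2}: size 2, full 8-outcome coverage, earliest index list among size-2 covers

Answer: 2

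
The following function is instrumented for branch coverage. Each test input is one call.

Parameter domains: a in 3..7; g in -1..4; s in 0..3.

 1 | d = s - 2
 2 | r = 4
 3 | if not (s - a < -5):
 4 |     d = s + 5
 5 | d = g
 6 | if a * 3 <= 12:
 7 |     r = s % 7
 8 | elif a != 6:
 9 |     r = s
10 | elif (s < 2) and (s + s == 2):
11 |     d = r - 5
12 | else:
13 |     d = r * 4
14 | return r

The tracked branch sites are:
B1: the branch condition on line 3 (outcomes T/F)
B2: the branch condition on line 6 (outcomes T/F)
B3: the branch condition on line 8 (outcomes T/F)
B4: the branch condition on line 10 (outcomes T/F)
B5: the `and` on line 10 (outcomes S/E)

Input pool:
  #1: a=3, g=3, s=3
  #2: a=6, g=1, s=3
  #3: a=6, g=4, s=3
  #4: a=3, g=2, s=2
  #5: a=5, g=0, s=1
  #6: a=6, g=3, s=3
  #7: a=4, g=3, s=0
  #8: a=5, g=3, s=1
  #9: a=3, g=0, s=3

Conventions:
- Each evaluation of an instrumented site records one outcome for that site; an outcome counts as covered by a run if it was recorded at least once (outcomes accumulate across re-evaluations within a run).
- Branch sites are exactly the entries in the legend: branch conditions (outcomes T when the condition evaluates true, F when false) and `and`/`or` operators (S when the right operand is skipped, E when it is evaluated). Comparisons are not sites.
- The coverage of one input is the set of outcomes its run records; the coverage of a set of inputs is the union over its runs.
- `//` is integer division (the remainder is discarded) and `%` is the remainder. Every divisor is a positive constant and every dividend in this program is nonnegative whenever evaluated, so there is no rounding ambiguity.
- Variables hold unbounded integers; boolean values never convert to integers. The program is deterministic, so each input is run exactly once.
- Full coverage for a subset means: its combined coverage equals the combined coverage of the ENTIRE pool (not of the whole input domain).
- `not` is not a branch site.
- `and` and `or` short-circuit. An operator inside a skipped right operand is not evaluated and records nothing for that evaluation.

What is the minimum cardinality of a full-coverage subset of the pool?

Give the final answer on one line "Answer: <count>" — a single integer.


#1 (a=3, g=3, s=3) -> B1->T, B2->T; covered: B1=T, B2=T
#2 (a=6, g=1, s=3) -> B1->T, B2->F, B3->F, B5->S, B4->F; covered: B1=T, B2=F, B3=F, B4=F, B5=S
#3 (a=6, g=4, s=3) -> B1->T, B2->F, B3->F, B5->S, B4->F; covered: B1=T, B2=F, B3=F, B4=F, B5=S
#4 (a=3, g=2, s=2) -> B1->T, B2->T; covered: B1=T, B2=T
#5 (a=5, g=0, s=1) -> B1->T, B2->F, B3->T; covered: B1=T, B2=F, B3=T
#6 (a=6, g=3, s=3) -> B1->T, B2->F, B3->F, B5->S, B4->F; covered: B1=T, B2=F, B3=F, B4=F, B5=S
#7 (a=4, g=3, s=0) -> B1->T, B2->T; covered: B1=T, B2=T
#8 (a=5, g=3, s=1) -> B1->T, B2->F, B3->T; covered: B1=T, B2=F, B3=T
#9 (a=3, g=0, s=3) -> B1->T, B2->T; covered: B1=T, B2=T
union over all inputs: B1=T, B2=T, B2=F, B3=T, B3=F, B4=F, B5=S (7 outcomes)
size 1 is not enough: best union over all size-1 subsets is 5/7
size 2 is not enough: best union over all size-2 subsets is 6/7
the canonical winner is {1, 2, 5}: size 3, full 7-outcome coverage, earliest index list among size-3 covers
Answer: 3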